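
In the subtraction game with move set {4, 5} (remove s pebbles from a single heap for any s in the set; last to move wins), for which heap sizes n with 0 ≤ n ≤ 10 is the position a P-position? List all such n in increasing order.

0, 1, 2, 3, 9, 10

Grundy values for subtraction set {4, 5}:
g(0) = mex{} = 0
g(1) = mex{} = 0
g(2) = mex{} = 0
g(3) = mex{} = 0
g(4) = mex{0} = 1
g(5) = mex{0} = 1
g(6) = mex{0} = 1
g(7) = mex{0} = 1
g(8) = mex{0,1} = 2
g(9) = mex{1} = 0
g(10) = mex{1} = 0
The P-positions (g = 0) in 0..10 are 0, 1, 2, 3, 9, 10.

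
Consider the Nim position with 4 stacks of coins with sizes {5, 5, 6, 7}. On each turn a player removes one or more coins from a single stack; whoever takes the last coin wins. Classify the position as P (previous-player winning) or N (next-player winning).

Compute the nim-sum pairwise:
5 ⊕ 5 = 0
0 ⊕ 6 = 6
6 ⊕ 7 = 1
The nim-sum is 1 ≠ 0, so this is an N-position: the player to move can win.

N-position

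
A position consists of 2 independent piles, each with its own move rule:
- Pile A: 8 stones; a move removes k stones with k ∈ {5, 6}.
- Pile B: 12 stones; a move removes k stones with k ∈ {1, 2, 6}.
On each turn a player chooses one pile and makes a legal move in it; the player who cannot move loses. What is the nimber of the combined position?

3

For pile A, compute g(0), g(1), … with moves {5, 6}:
k:     0  1  2  3  4  5  6  7  8
g(k):  0  0  0  0  0  1  1  1  1
So g(8) = 1.
Grundy values for pile B (subtraction set {1, 2, 6}):
g(0) = mex{} = 0
g(1) = mex{0} = 1
g(2) = mex{0,1} = 2
g(3) = mex{1,2} = 0
g(4) = mex{0,2} = 1
g(5) = mex{0,1} = 2
g(6) = mex{0,1,2} = 3
g(7) = mex{1,2,3} = 0
g(8) = mex{0,2,3} = 1
g(9) = mex{0,1} = 2
g(10) = mex{1,2} = 0
g(11) = mex{0,2} = 1
g(12) = mex{0,1,3} = 2
So g(12) = 2.
By the Sprague-Grundy theorem, the Grundy value of a sum of independent games is the XOR of the component values.
Combined value = 1 XOR 2 = 3.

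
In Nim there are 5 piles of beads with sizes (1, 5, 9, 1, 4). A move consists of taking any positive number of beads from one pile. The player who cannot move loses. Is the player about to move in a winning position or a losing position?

Winning position

Nim-sum: 1 XOR 5 XOR 9 XOR 1 XOR 4 = 8.
The nim-sum is 8 ≠ 0, so this is an N-position: the player to move can win.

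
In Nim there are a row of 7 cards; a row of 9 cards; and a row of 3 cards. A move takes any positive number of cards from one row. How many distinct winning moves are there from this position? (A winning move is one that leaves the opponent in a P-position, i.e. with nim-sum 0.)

1

Write each in binary and XOR column by column:
  0111  (7)
  1001  (9)
  0011  (3)
  ----
  1101  (13)
The overall nim-sum is X = 13. A row of size p has a winning move iff p XOR X < p (reduce it to p XOR X).
  7: 7 XOR 13 = 10 ≥ 7 — no move.
  9: 9 XOR 13 = 4 < 9 — winning move (to 4).
  3: 3 XOR 13 = 14 ≥ 3 — no move.
That gives 1 winning move.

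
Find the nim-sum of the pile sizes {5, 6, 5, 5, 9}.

10

Bitwise XOR of the heap sizes:
  0101  (5)
  0110  (6)
  0101  (5)
  0101  (5)
  1001  (9)
  ----
  1010  (10)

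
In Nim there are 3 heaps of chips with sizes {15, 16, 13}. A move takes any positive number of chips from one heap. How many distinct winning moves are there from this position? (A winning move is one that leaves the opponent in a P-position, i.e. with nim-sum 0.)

Compute the nim-sum pairwise:
15 XOR 16 = 31
31 XOR 13 = 18
The overall nim-sum is X = 18. A heap of size p has a winning move iff p XOR X < p (reduce it to p XOR X).
  15: 15 XOR 18 = 29 ≥ 15 — no move.
  16: 16 XOR 18 = 2 < 16 — winning move (to 2).
  13: 13 XOR 18 = 31 ≥ 13 — no move.
That gives 1 winning move.

1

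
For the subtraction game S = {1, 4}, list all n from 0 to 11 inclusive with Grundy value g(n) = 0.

Build the Grundy sequence with g(k) = mex{g(k−s) : s ∈ {1, 4}, s ≤ k}:
k:     0  1  2  3  4  5  6  7  8  9 10 11
g(k):  0  1  0  1  2  0  1  0  1  2  0  1
The P-positions (g = 0) in 0..11 are 0, 2, 5, 7, 10.

0, 2, 5, 7, 10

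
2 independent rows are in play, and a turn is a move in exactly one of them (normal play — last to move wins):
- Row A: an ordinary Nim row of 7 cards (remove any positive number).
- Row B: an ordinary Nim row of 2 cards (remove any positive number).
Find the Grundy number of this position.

5

Row A is a plain Nim row of size 7, so its Grundy value is 7.
Row B is a plain Nim row of size 2, so its Grundy value is 2.
The value of a disjunctive sum is the nim-sum of the parts.
Combined value = 7 XOR 2 = 5.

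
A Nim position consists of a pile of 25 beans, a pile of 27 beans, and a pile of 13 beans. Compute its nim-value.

Bitwise XOR of the heap sizes:
  11001  (25)
  11011  (27)
  01101  (13)
  -----
  01111  (15)

15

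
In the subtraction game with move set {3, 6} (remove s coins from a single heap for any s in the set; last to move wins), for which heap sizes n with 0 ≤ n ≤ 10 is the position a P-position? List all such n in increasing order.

0, 1, 2, 9, 10

Compute g(0), g(1), … for moves {3, 6}:
g(0) = mex{} = 0
g(1) = mex{} = 0
g(2) = mex{} = 0
g(3) = mex{0} = 1
g(4) = mex{0} = 1
g(5) = mex{0} = 1
g(6) = mex{0,1} = 2
g(7) = mex{0,1} = 2
g(8) = mex{0,1} = 2
g(9) = mex{1,2} = 0
g(10) = mex{1,2} = 0
The P-positions (g = 0) in 0..10 are 0, 1, 2, 9, 10.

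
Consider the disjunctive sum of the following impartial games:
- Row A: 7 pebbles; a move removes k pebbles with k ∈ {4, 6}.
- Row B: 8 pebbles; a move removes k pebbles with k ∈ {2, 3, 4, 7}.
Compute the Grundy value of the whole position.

Build the Grundy sequence for row A with g(k) = mex{g(k−s) : s ∈ {4, 6}, s ≤ k}:
k:     0  1  2  3  4  5  6  7
g(k):  0  0  0  0  1  1  1  1
So g(7) = 1.
Build the Grundy sequence for row B with g(k) = mex{g(k−s) : s ∈ {2, 3, 4, 7}, s ≤ k}:
g(0) = mex{} = 0
g(1) = mex{} = 0
g(2) = mex{0} = 1
g(3) = mex{0} = 1
g(4) = mex{0,1} = 2
g(5) = mex{0,1} = 2
g(6) = mex{1,2} = 0
g(7) = mex{0,1,2} = 3
g(8) = mex{0,2} = 1
So g(8) = 1.
By the Sprague-Grundy theorem, the Grundy value of a sum of independent games is the XOR of the component values.
Combined value = 1 ⊕ 1 = 0.

0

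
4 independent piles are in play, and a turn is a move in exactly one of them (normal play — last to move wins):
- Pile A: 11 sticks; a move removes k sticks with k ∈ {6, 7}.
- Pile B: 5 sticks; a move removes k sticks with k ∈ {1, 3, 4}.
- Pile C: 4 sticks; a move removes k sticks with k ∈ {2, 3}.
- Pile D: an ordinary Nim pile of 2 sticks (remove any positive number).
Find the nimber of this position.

2

Build the Grundy sequence for pile A with g(k) = mex{g(k−s) : s ∈ {6, 7}, s ≤ k}:
k:     0  1  2  3  4  5  6  7  8  9 10 11
g(k):  0  0  0  0  0  0  1  1  1  1  1  1
So g(11) = 1.
Build the Grundy sequence for pile B with g(k) = mex{g(k−s) : s ∈ {1, 3, 4}, s ≤ k}:
g(0) = mex{} = 0
g(1) = mex{0} = 1
g(2) = mex{1} = 0
g(3) = mex{0} = 1
g(4) = mex{0,1} = 2
g(5) = mex{0,1,2} = 3
So g(5) = 3.
Grundy values for pile C (subtraction set {2, 3}):
k:     0  1  2  3  4
g(k):  0  0  1  1  2
So g(4) = 2.
Pile D is a plain Nim pile of size 2, so its Grundy value is 2.
By the Sprague-Grundy theorem, the Grundy value of a sum of independent games is the XOR of the component values.
Combined value = 1 ⊕ 3 ⊕ 2 ⊕ 2 = 2.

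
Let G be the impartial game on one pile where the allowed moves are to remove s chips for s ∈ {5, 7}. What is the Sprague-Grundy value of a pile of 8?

Compute g(0), g(1), … for moves {5, 7}:
k:     0  1  2  3  4  5  6  7  8
g(k):  0  0  0  0  0  1  1  1  1
So g(8) = 1.

1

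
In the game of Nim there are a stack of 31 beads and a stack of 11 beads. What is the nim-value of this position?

20

Write each in binary and XOR column by column:
  11111  (31)
  01011  (11)
  -----
  10100  (20)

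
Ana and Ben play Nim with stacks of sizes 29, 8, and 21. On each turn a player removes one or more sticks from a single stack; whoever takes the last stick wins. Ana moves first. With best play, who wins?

Nim-sum: 29 ⊕ 8 ⊕ 21 = 0.
The nim-sum is 0, so this is a P-position: the player to move is in a losing position under optimal play; Ana is about to move from it and so loses — Ben wins.

Ben wins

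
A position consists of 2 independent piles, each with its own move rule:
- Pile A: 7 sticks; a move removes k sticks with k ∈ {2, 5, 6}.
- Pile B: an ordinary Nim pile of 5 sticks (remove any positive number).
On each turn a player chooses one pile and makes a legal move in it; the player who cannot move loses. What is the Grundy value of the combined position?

Grundy values for pile A (subtraction set {2, 5, 6}):
k:     0  1  2  3  4  5  6  7
g(k):  0  0  1  1  0  2  1  3
So g(7) = 3.
Pile B is a plain Nim pile of size 5, so its Grundy value is 5.
By the Sprague-Grundy theorem, the Grundy value of a sum of independent games is the XOR of the component values.
Combined value = 3 XOR 5 = 6.

6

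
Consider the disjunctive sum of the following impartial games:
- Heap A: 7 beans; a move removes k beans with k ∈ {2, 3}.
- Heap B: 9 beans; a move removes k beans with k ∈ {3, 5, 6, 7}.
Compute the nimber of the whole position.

2

Build the Grundy sequence for heap A with g(k) = mex{g(k−s) : s ∈ {2, 3}, s ≤ k}:
k:     0  1  2  3  4  5  6  7
g(k):  0  0  1  1  2  0  0  1
So g(7) = 1.
Grundy values for heap B (subtraction set {3, 5, 6, 7}):
g(0) = mex{} = 0
g(1) = mex{} = 0
g(2) = mex{} = 0
g(3) = mex{0} = 1
g(4) = mex{0} = 1
g(5) = mex{0} = 1
g(6) = mex{0,1} = 2
g(7) = mex{0,1} = 2
g(8) = mex{0,1} = 2
g(9) = mex{0,1,2} = 3
So g(9) = 3.
By the Sprague-Grundy theorem, the Grundy value of a sum of independent games is the XOR of the component values.
Combined value = 1 ⊕ 3 = 2.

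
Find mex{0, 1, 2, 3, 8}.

4

The values 0, 1, 2, 3 are all present; 4 is the first non-negative integer missing from the set.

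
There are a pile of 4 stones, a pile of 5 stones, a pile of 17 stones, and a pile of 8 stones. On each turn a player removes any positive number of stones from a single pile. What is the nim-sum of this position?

24

Nim-sum: 4 XOR 5 XOR 17 XOR 8 = 24.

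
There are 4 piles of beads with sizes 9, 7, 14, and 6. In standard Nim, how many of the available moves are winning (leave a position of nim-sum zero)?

3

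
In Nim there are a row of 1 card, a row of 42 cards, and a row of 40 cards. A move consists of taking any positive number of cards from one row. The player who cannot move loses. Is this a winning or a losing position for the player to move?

Winning position

In binary:
  000001  (1)
  101010  (42)
  101000  (40)
  ------
  000011  (3)
The nim-sum is 3 ≠ 0, so this is an N-position: the player to move can win.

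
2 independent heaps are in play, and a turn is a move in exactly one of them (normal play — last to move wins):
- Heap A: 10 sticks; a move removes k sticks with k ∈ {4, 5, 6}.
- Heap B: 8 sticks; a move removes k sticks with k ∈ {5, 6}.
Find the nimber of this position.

Build the Grundy sequence for heap A with g(k) = mex{g(k−s) : s ∈ {4, 5, 6}, s ≤ k}:
g(0) = mex{} = 0
g(1) = mex{} = 0
g(2) = mex{} = 0
g(3) = mex{} = 0
g(4) = mex{0} = 1
g(5) = mex{0} = 1
g(6) = mex{0} = 1
g(7) = mex{0} = 1
g(8) = mex{0,1} = 2
g(9) = mex{0,1} = 2
g(10) = mex{1} = 0
So g(10) = 0.
Build the Grundy sequence for heap B with g(k) = mex{g(k−s) : s ∈ {5, 6}, s ≤ k}:
k:     0  1  2  3  4  5  6  7  8
g(k):  0  0  0  0  0  1  1  1  1
So g(8) = 1.
By the Sprague-Grundy theorem, the Grundy value of a sum of independent games is the XOR of the component values.
Combined value = 0 ⊕ 1 = 1.

1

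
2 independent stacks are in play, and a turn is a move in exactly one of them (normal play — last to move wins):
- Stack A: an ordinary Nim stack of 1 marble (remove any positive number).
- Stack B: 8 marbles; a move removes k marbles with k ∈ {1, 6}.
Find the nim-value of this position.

Stack A is a plain Nim stack of size 1, so its Grundy value is 1.
For stack B, compute g(0), g(1), … with moves {1, 6}:
k:     0  1  2  3  4  5  6  7  8
g(k):  0  1  0  1  0  1  2  0  1
So g(8) = 1.
The value of a disjunctive sum is the nim-sum of the parts.
Combined value = 1 ⊕ 1 = 0.

0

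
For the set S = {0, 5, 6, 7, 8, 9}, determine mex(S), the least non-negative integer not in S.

1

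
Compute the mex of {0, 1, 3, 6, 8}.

2

The values 0, 1 are all present; 2 is the first non-negative integer missing from the set.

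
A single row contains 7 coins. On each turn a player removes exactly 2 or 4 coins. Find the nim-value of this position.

Compute g(0), g(1), … for moves {2, 4}:
k:     0  1  2  3  4  5  6  7
g(k):  0  0  1  1  2  2  0  0
So g(7) = 0.

0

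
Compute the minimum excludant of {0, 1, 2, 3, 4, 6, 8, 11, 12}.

5

The values 0, 1, 2, 3, 4 are all present; 5 is the first non-negative integer missing from the set.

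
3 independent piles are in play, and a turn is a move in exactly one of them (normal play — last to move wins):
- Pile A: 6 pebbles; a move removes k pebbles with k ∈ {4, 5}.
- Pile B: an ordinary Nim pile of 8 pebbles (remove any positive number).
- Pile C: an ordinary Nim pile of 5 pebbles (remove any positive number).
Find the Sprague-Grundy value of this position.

For pile A, compute g(0), g(1), … with moves {4, 5}:
k:     0  1  2  3  4  5  6
g(k):  0  0  0  0  1  1  1
So g(6) = 1.
Pile B is a plain Nim pile of size 8, so its Grundy value is 8.
Pile C is a plain Nim pile of size 5, so its Grundy value is 5.
By the Sprague-Grundy theorem, the Grundy value of a sum of independent games is the XOR of the component values.
Combined value = 1 XOR 8 XOR 5 = 12.

12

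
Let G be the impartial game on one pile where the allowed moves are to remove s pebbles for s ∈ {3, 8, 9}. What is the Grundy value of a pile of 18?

Build the Grundy sequence with g(k) = mex{g(k−s) : s ∈ {3, 8, 9}, s ≤ k}:
k:     0  1  2  3  4  5  6  7  8  9 10 11 12 13 14 15 16 17 18
g(k):  0  0  0  1  1  1  0  0  2  1  1  3  0  0  2  1  1  0  0
So g(18) = 0.

0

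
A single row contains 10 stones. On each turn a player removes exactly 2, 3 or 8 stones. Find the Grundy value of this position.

0

Build the Grundy sequence with g(k) = mex{g(k−s) : s ∈ {2, 3, 8}, s ≤ k}:
g(0) = mex{} = 0
g(1) = mex{} = 0
g(2) = mex{0} = 1
g(3) = mex{0} = 1
g(4) = mex{0,1} = 2
g(5) = mex{1} = 0
g(6) = mex{1,2} = 0
g(7) = mex{0,2} = 1
g(8) = mex{0} = 1
g(9) = mex{0,1} = 2
g(10) = mex{1} = 0
So g(10) = 0.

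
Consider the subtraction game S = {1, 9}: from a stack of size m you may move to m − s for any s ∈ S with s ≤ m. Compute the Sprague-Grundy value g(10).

0

Grundy values for subtraction set {1, 9}:
k:     0  1  2  3  4  5  6  7  8  9 10
g(k):  0  1  0  1  0  1  0  1  0  1  0
So g(10) = 0.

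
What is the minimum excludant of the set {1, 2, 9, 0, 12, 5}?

3

The values 0, 1, 2 are all present; 3 is the first non-negative integer missing from the set.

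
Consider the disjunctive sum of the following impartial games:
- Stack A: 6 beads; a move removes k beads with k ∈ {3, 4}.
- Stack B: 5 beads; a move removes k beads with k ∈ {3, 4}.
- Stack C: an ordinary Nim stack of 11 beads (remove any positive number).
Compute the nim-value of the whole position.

8

Build the Grundy sequence for stack A with g(k) = mex{g(k−s) : s ∈ {3, 4}, s ≤ k}:
g(0) = mex{} = 0
g(1) = mex{} = 0
g(2) = mex{} = 0
g(3) = mex{0} = 1
g(4) = mex{0} = 1
g(5) = mex{0} = 1
g(6) = mex{0,1} = 2
So g(6) = 2.
For stack B, compute g(0), g(1), … with moves {3, 4}:
k:     0  1  2  3  4  5
g(k):  0  0  0  1  1  1
So g(5) = 1.
Stack C is a plain Nim stack of size 11, so its Grundy value is 11.
By the Sprague-Grundy theorem, the Grundy value of a sum of independent games is the XOR of the component values.
Combined value = 2 ⊕ 1 ⊕ 11 = 8.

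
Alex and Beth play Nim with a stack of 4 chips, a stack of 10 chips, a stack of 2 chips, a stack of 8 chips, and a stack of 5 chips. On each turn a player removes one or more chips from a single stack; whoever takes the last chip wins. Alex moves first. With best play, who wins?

Compute the nim-sum pairwise:
4 XOR 10 = 14
14 XOR 2 = 12
12 XOR 8 = 4
4 XOR 5 = 1
The nim-sum is 1 ≠ 0, so this is an N-position: the player to move can win; Alex has a winning move.

Alex wins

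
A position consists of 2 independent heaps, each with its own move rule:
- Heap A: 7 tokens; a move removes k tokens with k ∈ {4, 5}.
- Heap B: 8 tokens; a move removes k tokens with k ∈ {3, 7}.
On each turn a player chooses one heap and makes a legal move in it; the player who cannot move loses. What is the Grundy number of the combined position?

For heap A, compute g(0), g(1), … with moves {4, 5}:
g(0) = mex{} = 0
g(1) = mex{} = 0
g(2) = mex{} = 0
g(3) = mex{} = 0
g(4) = mex{0} = 1
g(5) = mex{0} = 1
g(6) = mex{0} = 1
g(7) = mex{0} = 1
So g(7) = 1.
For heap B, compute g(0), g(1), … with moves {3, 7}:
g(0) = mex{} = 0
g(1) = mex{} = 0
g(2) = mex{} = 0
g(3) = mex{0} = 1
g(4) = mex{0} = 1
g(5) = mex{0} = 1
g(6) = mex{1} = 0
g(7) = mex{0,1} = 2
g(8) = mex{0,1} = 2
So g(8) = 2.
By the Sprague-Grundy theorem, the Grundy value of a sum of independent games is the XOR of the component values.
Combined value = 1 XOR 2 = 3.

3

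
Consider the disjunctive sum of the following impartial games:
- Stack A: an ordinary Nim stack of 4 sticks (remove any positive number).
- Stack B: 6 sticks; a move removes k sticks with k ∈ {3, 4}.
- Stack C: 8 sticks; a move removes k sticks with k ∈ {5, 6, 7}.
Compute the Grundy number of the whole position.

7

Stack A is a plain Nim stack of size 4, so its Grundy value is 4.
Build the Grundy sequence for stack B with g(k) = mex{g(k−s) : s ∈ {3, 4}, s ≤ k}:
g(0) = mex{} = 0
g(1) = mex{} = 0
g(2) = mex{} = 0
g(3) = mex{0} = 1
g(4) = mex{0} = 1
g(5) = mex{0} = 1
g(6) = mex{0,1} = 2
So g(6) = 2.
For stack C, compute g(0), g(1), … with moves {5, 6, 7}:
g(0) = mex{} = 0
g(1) = mex{} = 0
g(2) = mex{} = 0
g(3) = mex{} = 0
g(4) = mex{} = 0
g(5) = mex{0} = 1
g(6) = mex{0} = 1
g(7) = mex{0} = 1
g(8) = mex{0} = 1
So g(8) = 1.
By the Sprague-Grundy theorem, the Grundy value of a sum of independent games is the XOR of the component values.
Combined value = 4 XOR 2 XOR 1 = 7.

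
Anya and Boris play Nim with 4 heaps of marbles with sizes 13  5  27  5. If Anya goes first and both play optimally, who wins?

Compute the nim-sum pairwise:
13 ^ 5 = 8
8 ^ 27 = 19
19 ^ 5 = 22
The nim-sum is 22 ≠ 0, so this is an N-position: the player to move can win; Anya has a winning move.

Anya wins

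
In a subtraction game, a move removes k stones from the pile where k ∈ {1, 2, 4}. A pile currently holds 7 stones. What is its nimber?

1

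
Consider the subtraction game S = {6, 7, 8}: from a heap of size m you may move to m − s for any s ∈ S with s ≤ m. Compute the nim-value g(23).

1

Build the Grundy sequence with g(k) = mex{g(k−s) : s ∈ {6, 7, 8}, s ≤ k}:
k:     0  1  2  3  4  5  6  7  8  9 10 11 12 13 14 15 16 17 18 19 20 21 22 23
g(k):  0  0  0  0  0  0  1  1  1  1  1  1  2  2  0  0  0  0  0  0  1  1  1  1
So g(23) = 1.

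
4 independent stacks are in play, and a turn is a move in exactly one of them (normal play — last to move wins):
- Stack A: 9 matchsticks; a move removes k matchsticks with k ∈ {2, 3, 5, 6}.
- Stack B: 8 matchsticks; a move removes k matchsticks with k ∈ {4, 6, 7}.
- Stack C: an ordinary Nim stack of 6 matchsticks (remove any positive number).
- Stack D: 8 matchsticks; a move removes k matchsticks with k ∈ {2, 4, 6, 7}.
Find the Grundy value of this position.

Build the Grundy sequence for stack A with g(k) = mex{g(k−s) : s ∈ {2, 3, 5, 6}, s ≤ k}:
k:     0  1  2  3  4  5  6  7  8  9
g(k):  0  0  1  1  2  2  3  3  0  0
So g(9) = 0.
Build the Grundy sequence for stack B with g(k) = mex{g(k−s) : s ∈ {4, 6, 7}, s ≤ k}:
g(0) = mex{} = 0
g(1) = mex{} = 0
g(2) = mex{} = 0
g(3) = mex{} = 0
g(4) = mex{0} = 1
g(5) = mex{0} = 1
g(6) = mex{0} = 1
g(7) = mex{0} = 1
g(8) = mex{0,1} = 2
So g(8) = 2.
Stack C is a plain Nim stack of size 6, so its Grundy value is 6.
For stack D, compute g(0), g(1), … with moves {2, 4, 6, 7}:
g(0) = mex{} = 0
g(1) = mex{} = 0
g(2) = mex{0} = 1
g(3) = mex{0} = 1
g(4) = mex{0,1} = 2
g(5) = mex{0,1} = 2
g(6) = mex{0,1,2} = 3
g(7) = mex{0,1,2} = 3
g(8) = mex{0,1,2,3} = 4
So g(8) = 4.
The value of a disjunctive sum is the nim-sum of the parts.
Combined value = 0 XOR 2 XOR 6 XOR 4 = 0.

0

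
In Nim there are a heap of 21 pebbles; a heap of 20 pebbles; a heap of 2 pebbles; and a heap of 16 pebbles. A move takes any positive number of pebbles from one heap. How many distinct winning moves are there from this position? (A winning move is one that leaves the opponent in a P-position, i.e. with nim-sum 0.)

3

Compute the nim-sum pairwise:
21 XOR 20 = 1
1 XOR 2 = 3
3 XOR 16 = 19
The overall nim-sum is X = 19. A heap of size p has a winning move iff p XOR X < p (reduce it to p XOR X).
  21: 21 XOR 19 = 6 < 21 — winning move (to 6).
  20: 20 XOR 19 = 7 < 20 — winning move (to 7).
  2: 2 XOR 19 = 17 ≥ 2 — no move.
  16: 16 XOR 19 = 3 < 16 — winning move (to 3).
That gives 3 winning moves.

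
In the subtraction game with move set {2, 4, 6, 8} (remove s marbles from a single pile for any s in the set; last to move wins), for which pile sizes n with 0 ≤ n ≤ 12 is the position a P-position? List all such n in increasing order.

0, 1, 10, 11

Build the Grundy sequence with g(k) = mex{g(k−s) : s ∈ {2, 4, 6, 8}, s ≤ k}:
k:     0  1  2  3  4  5  6  7  8  9 10 11 12
g(k):  0  0  1  1  2  2  3  3  4  4  0  0  1
The P-positions (g = 0) in 0..12 are 0, 1, 10, 11.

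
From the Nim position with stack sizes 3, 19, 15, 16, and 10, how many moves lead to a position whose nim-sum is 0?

1

Nim-sum: 3 ⊕ 19 ⊕ 15 ⊕ 16 ⊕ 10 = 5.
The overall nim-sum is X = 5. A stack of size p has a winning move iff p XOR X < p (reduce it to p XOR X).
  3: 3 XOR 5 = 6 ≥ 3 — no move.
  19: 19 XOR 5 = 22 ≥ 19 — no move.
  15: 15 XOR 5 = 10 < 15 — winning move (to 10).
  16: 16 XOR 5 = 21 ≥ 16 — no move.
  10: 10 XOR 5 = 15 ≥ 10 — no move.
That gives 1 winning move.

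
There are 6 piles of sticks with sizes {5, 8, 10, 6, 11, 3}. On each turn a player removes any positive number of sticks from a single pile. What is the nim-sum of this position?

9

Bitwise XOR of the heap sizes:
  0101  (5)
  1000  (8)
  1010  (10)
  0110  (6)
  1011  (11)
  0011  (3)
  ----
  1001  (9)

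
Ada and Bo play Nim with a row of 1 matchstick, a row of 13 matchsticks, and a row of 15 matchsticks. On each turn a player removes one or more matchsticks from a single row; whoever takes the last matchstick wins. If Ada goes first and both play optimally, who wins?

Ada wins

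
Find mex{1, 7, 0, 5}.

2

The values 0, 1 are all present; 2 is the first non-negative integer missing from the set.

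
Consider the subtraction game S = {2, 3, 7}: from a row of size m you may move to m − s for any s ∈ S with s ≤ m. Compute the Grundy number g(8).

1

Grundy values for subtraction set {2, 3, 7}:
k:     0  1  2  3  4  5  6  7  8
g(k):  0  0  1  1  2  0  0  1  1
So g(8) = 1.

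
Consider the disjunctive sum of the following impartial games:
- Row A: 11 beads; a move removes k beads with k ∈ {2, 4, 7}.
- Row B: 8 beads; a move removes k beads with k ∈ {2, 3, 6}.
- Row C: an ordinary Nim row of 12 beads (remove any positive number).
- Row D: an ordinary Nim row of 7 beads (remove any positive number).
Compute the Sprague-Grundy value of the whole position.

Build the Grundy sequence for row A with g(k) = mex{g(k−s) : s ∈ {2, 4, 7}, s ≤ k}:
g(0) = mex{} = 0
g(1) = mex{} = 0
g(2) = mex{0} = 1
g(3) = mex{0} = 1
g(4) = mex{0,1} = 2
g(5) = mex{0,1} = 2
g(6) = mex{1,2} = 0
g(7) = mex{0,1,2} = 3
g(8) = mex{0,2} = 1
g(9) = mex{1,2,3} = 0
g(10) = mex{0,1} = 2
g(11) = mex{0,2,3} = 1
So g(11) = 1.
Grundy values for row B (subtraction set {2, 3, 6}):
k:     0  1  2  3  4  5  6  7  8
g(k):  0  0  1  1  2  0  3  1  2
So g(8) = 2.
Row C is a plain Nim row of size 12, so its Grundy value is 12.
Row D is a plain Nim row of size 7, so its Grundy value is 7.
The value of a disjunctive sum is the nim-sum of the parts.
Combined value = 1 ⊕ 2 ⊕ 12 ⊕ 7 = 8.

8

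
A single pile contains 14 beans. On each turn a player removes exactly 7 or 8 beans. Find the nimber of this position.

2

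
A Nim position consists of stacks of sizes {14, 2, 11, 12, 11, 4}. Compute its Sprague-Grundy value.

Compute the nim-sum pairwise:
14 ⊕ 2 = 12
12 ⊕ 11 = 7
7 ⊕ 12 = 11
11 ⊕ 11 = 0
0 ⊕ 4 = 4

4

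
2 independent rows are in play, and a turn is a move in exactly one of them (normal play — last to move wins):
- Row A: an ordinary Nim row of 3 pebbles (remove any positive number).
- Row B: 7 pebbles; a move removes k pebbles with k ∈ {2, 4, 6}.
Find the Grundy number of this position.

0

Row A is a plain Nim row of size 3, so its Grundy value is 3.
Build the Grundy sequence for row B with g(k) = mex{g(k−s) : s ∈ {2, 4, 6}, s ≤ k}:
g(0) = mex{} = 0
g(1) = mex{} = 0
g(2) = mex{0} = 1
g(3) = mex{0} = 1
g(4) = mex{0,1} = 2
g(5) = mex{0,1} = 2
g(6) = mex{0,1,2} = 3
g(7) = mex{0,1,2} = 3
So g(7) = 3.
The value of a disjunctive sum is the nim-sum of the parts.
Combined value = 3 XOR 3 = 0.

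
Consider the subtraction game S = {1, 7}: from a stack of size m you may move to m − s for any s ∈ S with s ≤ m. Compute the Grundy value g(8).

0

Grundy values for subtraction set {1, 7}:
k:     0  1  2  3  4  5  6  7  8
g(k):  0  1  0  1  0  1  0  1  0
So g(8) = 0.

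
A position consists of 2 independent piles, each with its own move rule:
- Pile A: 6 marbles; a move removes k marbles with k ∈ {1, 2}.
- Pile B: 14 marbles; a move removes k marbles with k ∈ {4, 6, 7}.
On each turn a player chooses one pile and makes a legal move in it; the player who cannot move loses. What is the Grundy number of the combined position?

For pile A, compute g(0), g(1), … with moves {1, 2}:
g(0) = mex{} = 0
g(1) = mex{0} = 1
g(2) = mex{0,1} = 2
g(3) = mex{1,2} = 0
g(4) = mex{0,2} = 1
g(5) = mex{0,1} = 2
g(6) = mex{1,2} = 0
So g(6) = 0.
Build the Grundy sequence for pile B with g(k) = mex{g(k−s) : s ∈ {4, 6, 7}, s ≤ k}:
k:     0  1  2  3  4  5  6  7  8  9 10 11 12 13 14
g(k):  0  0  0  0  1  1  1  1  2  2  2  0  0  0  0
So g(14) = 0.
By the Sprague-Grundy theorem, the Grundy value of a sum of independent games is the XOR of the component values.
Combined value = 0 ⊕ 0 = 0.

0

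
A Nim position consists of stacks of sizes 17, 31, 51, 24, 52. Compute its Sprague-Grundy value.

17

Nim-sum: 17 ⊕ 31 ⊕ 51 ⊕ 24 ⊕ 52 = 17.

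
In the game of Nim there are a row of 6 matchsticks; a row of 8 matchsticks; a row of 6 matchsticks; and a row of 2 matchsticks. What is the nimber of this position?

10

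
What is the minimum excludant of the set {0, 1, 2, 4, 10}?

The values 0, 1, 2 are all present; 3 is the first non-negative integer missing from the set.

3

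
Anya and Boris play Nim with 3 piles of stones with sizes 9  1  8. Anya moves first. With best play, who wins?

Boris wins

Compute the nim-sum pairwise:
9 ^ 1 = 8
8 ^ 8 = 0
The nim-sum is 0, so this is a P-position: the player to move is in a losing position under optimal play; Anya is about to move from it and so loses — Boris wins.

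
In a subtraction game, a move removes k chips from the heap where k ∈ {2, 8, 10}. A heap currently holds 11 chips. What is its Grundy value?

3

Build the Grundy sequence with g(k) = mex{g(k−s) : s ∈ {2, 8, 10}, s ≤ k}:
k:     0  1  2  3  4  5  6  7  8  9 10 11
g(k):  0  0  1  1  0  0  1  1  2  2  3  3
So g(11) = 3.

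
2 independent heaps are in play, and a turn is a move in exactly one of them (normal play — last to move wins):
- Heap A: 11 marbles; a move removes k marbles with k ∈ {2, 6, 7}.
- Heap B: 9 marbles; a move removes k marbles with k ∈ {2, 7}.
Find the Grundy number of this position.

1

Grundy values for heap A (subtraction set {2, 6, 7}):
g(0) = mex{} = 0
g(1) = mex{} = 0
g(2) = mex{0} = 1
g(3) = mex{0} = 1
g(4) = mex{1} = 0
g(5) = mex{1} = 0
g(6) = mex{0} = 1
g(7) = mex{0} = 1
g(8) = mex{0,1} = 2
g(9) = mex{1} = 0
g(10) = mex{0,1,2} = 3
g(11) = mex{0} = 1
So g(11) = 1.
Build the Grundy sequence for heap B with g(k) = mex{g(k−s) : s ∈ {2, 7}, s ≤ k}:
g(0) = mex{} = 0
g(1) = mex{} = 0
g(2) = mex{0} = 1
g(3) = mex{0} = 1
g(4) = mex{1} = 0
g(5) = mex{1} = 0
g(6) = mex{0} = 1
g(7) = mex{0} = 1
g(8) = mex{0,1} = 2
g(9) = mex{1} = 0
So g(9) = 0.
By the Sprague-Grundy theorem, the Grundy value of a sum of independent games is the XOR of the component values.
Combined value = 1 ⊕ 0 = 1.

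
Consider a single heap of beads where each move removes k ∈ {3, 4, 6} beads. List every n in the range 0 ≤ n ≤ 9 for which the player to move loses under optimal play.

Grundy values for subtraction set {3, 4, 6}:
g(0) = mex{} = 0
g(1) = mex{} = 0
g(2) = mex{} = 0
g(3) = mex{0} = 1
g(4) = mex{0} = 1
g(5) = mex{0} = 1
g(6) = mex{0,1} = 2
g(7) = mex{0,1} = 2
g(8) = mex{0,1} = 2
g(9) = mex{1,2} = 0
The P-positions (g = 0) in 0..9 are 0, 1, 2, 9.

0, 1, 2, 9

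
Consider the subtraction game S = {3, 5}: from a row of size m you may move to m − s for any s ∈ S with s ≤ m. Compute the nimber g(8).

Grundy values for subtraction set {3, 5}:
k:     0  1  2  3  4  5  6  7  8
g(k):  0  0  0  1  1  1  2  2  0
So g(8) = 0.

0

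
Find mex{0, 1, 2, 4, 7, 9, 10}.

The values 0, 1, 2 are all present; 3 is the first non-negative integer missing from the set.

3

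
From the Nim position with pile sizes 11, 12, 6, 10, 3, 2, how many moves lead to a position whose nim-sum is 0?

Compute the nim-sum pairwise:
11 XOR 12 = 7
7 XOR 6 = 1
1 XOR 10 = 11
11 XOR 3 = 8
8 XOR 2 = 10
The overall nim-sum is X = 10. A pile of size p has a winning move iff p XOR X < p (reduce it to p XOR X).
  11: 11 XOR 10 = 1 < 11 — winning move (to 1).
  12: 12 XOR 10 = 6 < 12 — winning move (to 6).
  6: 6 XOR 10 = 12 ≥ 6 — no move.
  10: 10 XOR 10 = 0 < 10 — winning move (to 0).
  3: 3 XOR 10 = 9 ≥ 3 — no move.
  2: 2 XOR 10 = 8 ≥ 2 — no move.
That gives 3 winning moves.

3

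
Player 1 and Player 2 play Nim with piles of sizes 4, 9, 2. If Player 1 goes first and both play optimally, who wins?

Player 1 wins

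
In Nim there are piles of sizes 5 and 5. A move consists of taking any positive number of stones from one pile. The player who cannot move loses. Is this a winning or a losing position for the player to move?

Write each in binary and XOR column by column:
  101  (5)
  101  (5)
  ---
  000  (0)
The nim-sum is 0, so this is a P-position: the player to move is in a losing position under optimal play.

Losing position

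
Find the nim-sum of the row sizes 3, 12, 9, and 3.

5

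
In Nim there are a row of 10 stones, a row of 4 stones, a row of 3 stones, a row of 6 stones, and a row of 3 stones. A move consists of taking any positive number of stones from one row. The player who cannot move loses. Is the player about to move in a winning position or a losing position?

Winning position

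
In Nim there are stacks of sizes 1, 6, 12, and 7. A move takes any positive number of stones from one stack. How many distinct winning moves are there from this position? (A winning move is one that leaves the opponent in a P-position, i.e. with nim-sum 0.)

Nim-sum: 1 XOR 6 XOR 12 XOR 7 = 12.
The overall nim-sum is X = 12. A stack of size p has a winning move iff p XOR X < p (reduce it to p XOR X).
  1: 1 XOR 12 = 13 ≥ 1 — no move.
  6: 6 XOR 12 = 10 ≥ 6 — no move.
  12: 12 XOR 12 = 0 < 12 — winning move (to 0).
  7: 7 XOR 12 = 11 ≥ 7 — no move.
That gives 1 winning move.

1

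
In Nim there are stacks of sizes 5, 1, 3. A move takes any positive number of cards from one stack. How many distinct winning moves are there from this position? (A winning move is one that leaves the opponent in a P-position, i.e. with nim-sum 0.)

Compute the nim-sum pairwise:
5 ⊕ 1 = 4
4 ⊕ 3 = 7
The overall nim-sum is X = 7. A stack of size p has a winning move iff p XOR X < p (reduce it to p XOR X).
  5: 5 XOR 7 = 2 < 5 — winning move (to 2).
  1: 1 XOR 7 = 6 ≥ 1 — no move.
  3: 3 XOR 7 = 4 ≥ 3 — no move.
That gives 1 winning move.

1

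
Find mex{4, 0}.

0 is in the set but 1 is not, so the mex is 1.

1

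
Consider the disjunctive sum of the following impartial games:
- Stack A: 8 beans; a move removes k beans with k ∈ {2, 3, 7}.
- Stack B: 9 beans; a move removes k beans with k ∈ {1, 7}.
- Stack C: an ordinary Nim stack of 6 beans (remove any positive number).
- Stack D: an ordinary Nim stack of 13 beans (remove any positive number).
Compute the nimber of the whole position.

11

Grundy values for stack A (subtraction set {2, 3, 7}):
g(0) = mex{} = 0
g(1) = mex{} = 0
g(2) = mex{0} = 1
g(3) = mex{0} = 1
g(4) = mex{0,1} = 2
g(5) = mex{1} = 0
g(6) = mex{1,2} = 0
g(7) = mex{0,2} = 1
g(8) = mex{0} = 1
So g(8) = 1.
Build the Grundy sequence for stack B with g(k) = mex{g(k−s) : s ∈ {1, 7}, s ≤ k}:
g(0) = mex{} = 0
g(1) = mex{0} = 1
g(2) = mex{1} = 0
g(3) = mex{0} = 1
g(4) = mex{1} = 0
g(5) = mex{0} = 1
g(6) = mex{1} = 0
g(7) = mex{0} = 1
g(8) = mex{1} = 0
g(9) = mex{0} = 1
So g(9) = 1.
Stack C is a plain Nim stack of size 6, so its Grundy value is 6.
Stack D is a plain Nim stack of size 13, so its Grundy value is 13.
The value of a disjunctive sum is the nim-sum of the parts.
Combined value = 1 ⊕ 1 ⊕ 6 ⊕ 13 = 11.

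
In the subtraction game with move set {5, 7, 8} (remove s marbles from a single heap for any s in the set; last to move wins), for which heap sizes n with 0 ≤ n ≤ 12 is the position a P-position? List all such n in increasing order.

0, 1, 2, 3, 4

Grundy values for subtraction set {5, 7, 8}:
k:     0  1  2  3  4  5  6  7  8  9 10 11 12
g(k):  0  0  0  0  0  1  1  1  1  1  2  2  2
The P-positions (g = 0) in 0..12 are 0, 1, 2, 3, 4.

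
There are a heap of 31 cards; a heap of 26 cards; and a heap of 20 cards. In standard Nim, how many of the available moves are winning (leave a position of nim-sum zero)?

3

Bitwise XOR of the heap sizes:
  11111  (31)
  11010  (26)
  10100  (20)
  -----
  10001  (17)
The overall nim-sum is X = 17. A heap of size p has a winning move iff p XOR X < p (reduce it to p XOR X).
  31: 31 XOR 17 = 14 < 31 — winning move (to 14).
  26: 26 XOR 17 = 11 < 26 — winning move (to 11).
  20: 20 XOR 17 = 5 < 20 — winning move (to 5).
That gives 3 winning moves.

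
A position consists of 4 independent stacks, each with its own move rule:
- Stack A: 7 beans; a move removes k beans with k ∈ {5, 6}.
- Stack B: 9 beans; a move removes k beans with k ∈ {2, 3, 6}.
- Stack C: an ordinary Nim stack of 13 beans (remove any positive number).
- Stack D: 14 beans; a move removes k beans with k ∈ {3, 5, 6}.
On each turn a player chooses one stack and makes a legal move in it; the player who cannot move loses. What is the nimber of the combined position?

13

Grundy values for stack A (subtraction set {5, 6}):
k:     0  1  2  3  4  5  6  7
g(k):  0  0  0  0  0  1  1  1
So g(7) = 1.
For stack B, compute g(0), g(1), … with moves {2, 3, 6}:
k:     0  1  2  3  4  5  6  7  8  9
g(k):  0  0  1  1  2  0  3  1  2  0
So g(9) = 0.
Stack C is a plain Nim stack of size 13, so its Grundy value is 13.
Build the Grundy sequence for stack D with g(k) = mex{g(k−s) : s ∈ {3, 5, 6}, s ≤ k}:
g(0) = mex{} = 0
g(1) = mex{} = 0
g(2) = mex{} = 0
g(3) = mex{0} = 1
g(4) = mex{0} = 1
g(5) = mex{0} = 1
g(6) = mex{0,1} = 2
g(7) = mex{0,1} = 2
g(8) = mex{0,1} = 2
g(9) = mex{1,2} = 0
g(10) = mex{1,2} = 0
g(11) = mex{1,2} = 0
g(12) = mex{0,2} = 1
g(13) = mex{0,2} = 1
g(14) = mex{0,2} = 1
So g(14) = 1.
By the Sprague-Grundy theorem, the Grundy value of a sum of independent games is the XOR of the component values.
Combined value = 1 XOR 0 XOR 13 XOR 1 = 13.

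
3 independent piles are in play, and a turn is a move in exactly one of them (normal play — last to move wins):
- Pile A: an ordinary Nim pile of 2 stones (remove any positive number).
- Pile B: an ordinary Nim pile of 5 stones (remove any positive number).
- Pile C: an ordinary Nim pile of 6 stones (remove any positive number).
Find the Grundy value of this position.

1

Pile A is a plain Nim pile of size 2, so its Grundy value is 2.
Pile B is a plain Nim pile of size 5, so its Grundy value is 5.
Pile C is a plain Nim pile of size 6, so its Grundy value is 6.
The value of a disjunctive sum is the nim-sum of the parts.
Combined value = 2 ⊕ 5 ⊕ 6 = 1.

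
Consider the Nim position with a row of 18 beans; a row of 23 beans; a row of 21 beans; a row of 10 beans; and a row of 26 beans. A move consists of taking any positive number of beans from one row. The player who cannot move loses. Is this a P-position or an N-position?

P-position

Nim-sum: 18 XOR 23 XOR 21 XOR 10 XOR 26 = 0.
The nim-sum is 0, so this is a P-position: the player to move is in a losing position under optimal play.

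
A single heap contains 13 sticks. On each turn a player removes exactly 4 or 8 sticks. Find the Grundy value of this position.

Grundy values for subtraction set {4, 8}:
g(0) = mex{} = 0
g(1) = mex{} = 0
g(2) = mex{} = 0
g(3) = mex{} = 0
g(4) = mex{0} = 1
g(5) = mex{0} = 1
g(6) = mex{0} = 1
g(7) = mex{0} = 1
g(8) = mex{0,1} = 2
g(9) = mex{0,1} = 2
g(10) = mex{0,1} = 2
g(11) = mex{0,1} = 2
g(12) = mex{1,2} = 0
g(13) = mex{1,2} = 0
So g(13) = 0.

0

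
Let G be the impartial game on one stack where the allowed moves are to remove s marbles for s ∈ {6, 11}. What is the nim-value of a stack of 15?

2

Compute g(0), g(1), … for moves {6, 11}:
k:     0  1  2  3  4  5  6  7  8  9 10 11 12 13 14 15
g(k):  0  0  0  0  0  0  1  1  1  1  1  1  2  2  2  2
So g(15) = 2.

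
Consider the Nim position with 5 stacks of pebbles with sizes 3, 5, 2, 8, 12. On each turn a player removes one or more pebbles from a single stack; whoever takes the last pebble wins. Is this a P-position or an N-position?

P-position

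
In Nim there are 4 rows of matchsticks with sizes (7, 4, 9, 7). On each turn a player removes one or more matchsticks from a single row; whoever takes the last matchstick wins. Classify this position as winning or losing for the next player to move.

Bitwise XOR of the heap sizes:
  0111  (7)
  0100  (4)
  1001  (9)
  0111  (7)
  ----
  1101  (13)
The nim-sum is 13 ≠ 0, so this is an N-position: the player to move can win.

Winning position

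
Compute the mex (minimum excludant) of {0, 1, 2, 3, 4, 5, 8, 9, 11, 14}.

6

The values 0, 1, 2, 3, 4, 5 are all present; 6 is the first non-negative integer missing from the set.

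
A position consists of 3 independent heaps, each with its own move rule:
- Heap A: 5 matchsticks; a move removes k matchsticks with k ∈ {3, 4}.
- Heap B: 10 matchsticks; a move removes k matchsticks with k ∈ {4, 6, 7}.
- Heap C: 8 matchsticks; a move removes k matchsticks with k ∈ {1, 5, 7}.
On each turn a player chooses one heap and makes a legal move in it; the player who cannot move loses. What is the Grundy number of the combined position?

3

Build the Grundy sequence for heap A with g(k) = mex{g(k−s) : s ∈ {3, 4}, s ≤ k}:
g(0) = mex{} = 0
g(1) = mex{} = 0
g(2) = mex{} = 0
g(3) = mex{0} = 1
g(4) = mex{0} = 1
g(5) = mex{0} = 1
So g(5) = 1.
Grundy values for heap B (subtraction set {4, 6, 7}):
g(0) = mex{} = 0
g(1) = mex{} = 0
g(2) = mex{} = 0
g(3) = mex{} = 0
g(4) = mex{0} = 1
g(5) = mex{0} = 1
g(6) = mex{0} = 1
g(7) = mex{0} = 1
g(8) = mex{0,1} = 2
g(9) = mex{0,1} = 2
g(10) = mex{0,1} = 2
So g(10) = 2.
Grundy values for heap C (subtraction set {1, 5, 7}):
k:     0  1  2  3  4  5  6  7  8
g(k):  0  1  0  1  0  1  0  1  0
So g(8) = 0.
The value of a disjunctive sum is the nim-sum of the parts.
Combined value = 1 ⊕ 2 ⊕ 0 = 3.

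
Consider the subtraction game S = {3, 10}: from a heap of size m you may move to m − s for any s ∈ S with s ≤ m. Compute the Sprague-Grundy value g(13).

Compute g(0), g(1), … for moves {3, 10}:
g(0) = mex{} = 0
g(1) = mex{} = 0
g(2) = mex{} = 0
g(3) = mex{0} = 1
g(4) = mex{0} = 1
g(5) = mex{0} = 1
g(6) = mex{1} = 0
g(7) = mex{1} = 0
g(8) = mex{1} = 0
g(9) = mex{0} = 1
g(10) = mex{0} = 1
g(11) = mex{0} = 1
g(12) = mex{0,1} = 2
g(13) = mex{1} = 0
So g(13) = 0.

0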